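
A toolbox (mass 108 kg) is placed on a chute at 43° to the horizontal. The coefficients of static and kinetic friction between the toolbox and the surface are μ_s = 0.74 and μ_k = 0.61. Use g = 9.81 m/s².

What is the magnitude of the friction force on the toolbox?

f ≈ 473 N (up the incline)

Perpendicular to the surface, N = m g cos θ = 108·9.81·cos 43° = 774.9 N.
For equilibrium along the incline, friction must balance the weight component: f = m g sin θ = 722.6 N up the slope.
The static-friction ceiling is μ_s N = 0.74 × 774.9 = 573.4 N.
Since |722.6| > 573.4 N, static friction cannot hold it; the toolbox slides down the incline and kinetic friction applies: f = μ_k N = 0.61 × 774.9 = 473 N.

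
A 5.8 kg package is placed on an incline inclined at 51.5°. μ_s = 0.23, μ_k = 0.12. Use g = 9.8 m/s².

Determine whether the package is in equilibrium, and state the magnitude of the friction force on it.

N = m g cos θ = 35.4 N.
Down-slope weight component: m g sin θ = 44.5 N.
μ_s N = 8.14 N.
44.5 > 8.14 N, so it slides; kinetic friction f = μ_k N = 0.12×35.4 = 4.25 N.

f ≈ 4.25 N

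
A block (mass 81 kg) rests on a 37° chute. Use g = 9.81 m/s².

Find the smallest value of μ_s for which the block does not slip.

At the slip threshold m g sin θ = μ_s m g cos θ, so μ_s,min = tan θ.
μ_s,min = tan 37° = 0.754.

μ_s,min ≈ 0.754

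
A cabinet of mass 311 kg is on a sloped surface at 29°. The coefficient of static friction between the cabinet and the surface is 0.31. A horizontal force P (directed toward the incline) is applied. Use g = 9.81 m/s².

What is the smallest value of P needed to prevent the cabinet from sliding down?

The cabinet tends to slide down (tan θ > μ_s), so at the point of impending slip friction acts up-slope at its limit: f = μ_s N.
Perpendicular to the incline: N = m g cos θ + P sin θ.
Along the incline: P cos θ + μ_s N = m g sin θ, i.e. P cos θ + μ_s (m g cos θ + P sin θ) = m g sin θ.
Solving, P (cos θ + μ_s sin θ) = m g (sin θ − μ_s cos θ), so P = 3050×0.2137/1.025 = 636 N.

P_min ≈ 636 N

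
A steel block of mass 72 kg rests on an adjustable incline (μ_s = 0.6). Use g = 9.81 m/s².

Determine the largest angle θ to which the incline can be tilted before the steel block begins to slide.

θ_max ≈ 31°

At the slip threshold, m g sin θ = μ_s · m g cos θ, so tan θ = μ_s.
θ_max = arctan(0.6) = 31°.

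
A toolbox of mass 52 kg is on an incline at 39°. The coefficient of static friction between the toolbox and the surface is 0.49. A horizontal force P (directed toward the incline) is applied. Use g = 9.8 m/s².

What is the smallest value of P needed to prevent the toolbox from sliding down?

The toolbox tends to slide down (tan θ > μ_s), so at the point of impending slip friction acts up-slope at its limit: f = μ_s N.
Perpendicular to the incline: N = m g cos θ + P sin θ.
Along the incline: P cos θ + μ_s N = m g sin θ, i.e. P cos θ + μ_s (m g cos θ + P sin θ) = m g sin θ.
Solving, P (cos θ + μ_s sin θ) = m g (sin θ − μ_s cos θ), so P = 510×0.2485/1.086 = 117 N.

P_min ≈ 117 N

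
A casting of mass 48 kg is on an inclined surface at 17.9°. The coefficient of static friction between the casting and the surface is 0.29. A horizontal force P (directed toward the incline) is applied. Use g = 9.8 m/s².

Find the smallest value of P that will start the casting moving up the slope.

At impending motion up the slope, friction acts down-slope at its limit: f = μ_s N.
Perpendicular to the incline: N = m g cos θ + P sin θ.
Along the incline: P cos θ = m g sin θ + μ_s N = m g sin θ + μ_s (m g cos θ + P sin θ).
Solving, P (cos θ − μ_s sin θ) = m g (sin θ + μ_s cos θ), so P = 48×9.8×(sin 17.9° + 0.29 cos 17.9°)/(cos 17.9° − 0.29 sin 17.9°) = 470×0.5833/0.8625 = 318 N.

P ≈ 318 N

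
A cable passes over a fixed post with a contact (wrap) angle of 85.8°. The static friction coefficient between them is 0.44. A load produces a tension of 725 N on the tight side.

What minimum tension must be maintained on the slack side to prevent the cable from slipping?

T_min ≈ 375 N

Capstan equation at impending slip: T_tight/T_slack = e^{μβ}.
β = 85.8° = 1.497 rad; e^{μβ} = e^{0.44×1.497} = 1.933.
T_slack = T_tight / e^{μβ} = 725 / 1.933 = 375 N.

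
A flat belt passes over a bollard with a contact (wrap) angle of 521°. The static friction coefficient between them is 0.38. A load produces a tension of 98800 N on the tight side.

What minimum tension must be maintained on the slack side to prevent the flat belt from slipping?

T_min ≈ 3120 N

Capstan equation at impending slip: T_tight/T_slack = e^{μβ}.
β = 521° = 9.093 rad; e^{μβ} = e^{0.38×9.093} = 31.67.
T_slack = T_tight / e^{μβ} = 98800 / 31.67 = 3120 N.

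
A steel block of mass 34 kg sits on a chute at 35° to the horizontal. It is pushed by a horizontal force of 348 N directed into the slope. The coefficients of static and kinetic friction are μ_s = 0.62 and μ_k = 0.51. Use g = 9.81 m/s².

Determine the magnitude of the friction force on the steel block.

f ≈ 93.8 N (down the incline)

Resolve perpendicular to the incline: N = m g cos θ + P sin θ = 34×9.81×cos 35° + 348×sin 35° = 472.8 N.
Along the incline, the net driving force (taking up-slope positive) is P cos θ − m g sin θ = 285.1 − 191.3 = 93.75 N, so equilibrium requires friction f = -93.75 N (down-slope).
Maximum static friction: μ_s N = 0.62 × 472.8 = 293.2 N.
|f_req| = 93.75 ≤ 293.2 N → the steel block is in equilibrium; friction equals the required value.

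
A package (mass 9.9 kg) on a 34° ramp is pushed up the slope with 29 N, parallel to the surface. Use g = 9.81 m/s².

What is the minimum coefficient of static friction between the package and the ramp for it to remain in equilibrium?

μ_s,min ≈ 0.314

N = m g cos θ = 80.52 N.
Friction must make up the shortfall along the incline: f = m g sin θ − P = 54.31 − 29 = 25.31 N.
At the threshold f = μ_s N, so μ_s,min = 25.31/80.52 = 0.314.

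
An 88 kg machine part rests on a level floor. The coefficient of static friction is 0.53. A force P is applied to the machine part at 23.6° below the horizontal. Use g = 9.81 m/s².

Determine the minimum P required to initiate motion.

P ≈ 650 N

N = m g + P sin α (the push presses the machine part into the level floor).
At impending slip, P cos α = μ_s N = μ_s (m g + P sin α).
Solving: P (cos α − μ_s sin α) = μ_s m g → P = 0.53×863/(cos 23.6° − 0.53 sin 23.6°) = 458/0.7042 = 650 N.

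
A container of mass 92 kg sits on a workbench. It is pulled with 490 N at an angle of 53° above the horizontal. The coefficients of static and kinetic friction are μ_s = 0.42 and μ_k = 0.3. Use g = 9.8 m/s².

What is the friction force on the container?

Vertical equilibrium gives N = m g − P sin α = 510.3 N.
The horizontal driving force is P cos α = 294.9 N, so equilibrium needs friction f = 294.9 N.
The static-friction limit is μ_s N = 214.3 N.
The required friction exceeds μ_s N, so the container moves and f = μ_k N = 153 N.

f ≈ 153 N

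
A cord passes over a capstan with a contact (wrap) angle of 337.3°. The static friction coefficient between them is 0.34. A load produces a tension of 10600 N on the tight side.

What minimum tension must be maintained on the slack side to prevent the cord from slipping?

Capstan equation at impending slip: T_tight/T_slack = e^{μβ}.
β = 337.3° = 5.887 rad; e^{μβ} = e^{0.34×5.887} = 7.401.
T_slack = T_tight / e^{μβ} = 10600 / 7.401 = 1430 N.

T_min ≈ 1430 N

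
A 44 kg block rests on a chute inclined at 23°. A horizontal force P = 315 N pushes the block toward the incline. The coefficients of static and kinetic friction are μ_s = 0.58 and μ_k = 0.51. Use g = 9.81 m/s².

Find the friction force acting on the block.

The horizontal push has a component P sin θ into the surface, so N = m g cos θ + P sin θ = 397.3 + 123.1 = 520.4 N.
Parallel to the incline: P cos θ − m g sin θ = 290 − 168.7 = 121.3 N; the friction needed to balance this is 121.3 N acting down the slope.
Maximum static friction: μ_s N = 0.58 × 520.4 = 301.8 N.
Since 121.3 N is within the 301.8 N limit, the block stays put and friction is exactly 121 N.

f ≈ 121 N (down the incline)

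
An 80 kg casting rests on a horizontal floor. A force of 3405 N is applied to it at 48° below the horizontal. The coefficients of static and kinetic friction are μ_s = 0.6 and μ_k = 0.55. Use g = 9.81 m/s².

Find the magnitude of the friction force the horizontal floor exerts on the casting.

Vertical equilibrium gives N = m g + P sin α = 3315 N.
The horizontal driving force is P cos α = 2278 N, so equilibrium needs friction f = 2278 N.
The static-friction limit is μ_s N = 1989 N.
The required friction exceeds μ_s N, so the casting moves and f = μ_k N = 1820 N.

f ≈ 1820 N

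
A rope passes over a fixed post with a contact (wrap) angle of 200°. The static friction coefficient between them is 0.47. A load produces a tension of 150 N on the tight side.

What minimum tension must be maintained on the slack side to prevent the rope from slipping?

T_min ≈ 29.1 N

Capstan equation at impending slip: T_tight/T_slack = e^{μβ}.
β = 200° = 3.491 rad; e^{μβ} = e^{0.47×3.491} = 5.158.
T_slack = T_tight / e^{μβ} = 150 / 5.158 = 29.1 N.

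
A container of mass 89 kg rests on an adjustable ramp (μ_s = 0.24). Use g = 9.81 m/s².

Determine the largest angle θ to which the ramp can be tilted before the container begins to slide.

At the slip threshold, m g sin θ = μ_s · m g cos θ, so tan θ = μ_s.
θ_max = arctan(0.24) = 13.5°.

θ_max ≈ 13.5°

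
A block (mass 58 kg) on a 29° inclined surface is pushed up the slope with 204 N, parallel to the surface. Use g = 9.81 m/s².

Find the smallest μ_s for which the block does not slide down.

N = m g cos θ = 497.6 N.
Friction must make up the shortfall along the incline: f = m g sin θ − P = 275.8 − 204 = 71.85 N.
At the threshold f = μ_s N, so μ_s,min = 71.85/497.6 = 0.144.

μ_s,min ≈ 0.144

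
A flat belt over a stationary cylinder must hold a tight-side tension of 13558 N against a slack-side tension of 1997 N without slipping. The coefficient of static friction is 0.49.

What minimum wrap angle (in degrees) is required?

T₂/T₁ = e^{μβ} → β = ln(T₂/T₁)/μ.
β = ln(13558/1997)/0.49 = 1.915/0.49 = 3.909 rad.
In degrees: β = 3.909 × 180/π = 224°.

β_min ≈ 224°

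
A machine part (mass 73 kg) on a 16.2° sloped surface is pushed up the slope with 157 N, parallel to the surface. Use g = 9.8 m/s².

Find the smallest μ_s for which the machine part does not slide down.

N = m g cos θ = 687 N.
Friction must make up the shortfall along the incline: f = m g sin θ − P = 199.6 − 157 = 42.59 N.
At the threshold f = μ_s N, so μ_s,min = 42.59/687 = 0.062.

μ_s,min ≈ 0.062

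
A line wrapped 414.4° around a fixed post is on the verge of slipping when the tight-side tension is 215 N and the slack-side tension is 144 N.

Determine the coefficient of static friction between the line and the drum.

T₂/T₁ = e^{μβ} → μ = ln(T₂/T₁)/β.
β = 414.4° = 7.233 rad.
μ = ln(215/144)/7.233 = ln(1.493)/7.233 = 0.0554.

μ ≈ 0.0554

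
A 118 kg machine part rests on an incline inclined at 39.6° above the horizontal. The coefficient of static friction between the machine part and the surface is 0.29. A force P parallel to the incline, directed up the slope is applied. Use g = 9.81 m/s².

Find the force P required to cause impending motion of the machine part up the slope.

P ≈ 997 N

At impending motion up the slope, friction acts down-slope at its limit: f = μ_s N.
P is parallel to the surface, so N = m g cos θ = 892 N.
Along the incline: P = m g sin θ + μ_s N = 738 + 0.29×892 = 997 N.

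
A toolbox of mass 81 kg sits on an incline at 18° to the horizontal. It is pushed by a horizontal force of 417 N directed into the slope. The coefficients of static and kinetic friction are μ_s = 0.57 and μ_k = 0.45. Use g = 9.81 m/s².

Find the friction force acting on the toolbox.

Resolve perpendicular to the incline: N = m g cos θ + P sin θ = 81×9.81×cos 18° + 417×sin 18° = 884.6 N.
Along the incline, the net driving force (taking up-slope positive) is P cos θ − m g sin θ = 396.6 − 245.5 = 151 N, so equilibrium requires friction f = -151 N (down-slope).
Maximum static friction: μ_s N = 0.57 × 884.6 = 504.2 N.
Since 151 N is within the 504.2 N limit, the toolbox stays put and friction is exactly 151 N.

f ≈ 151 N (down the incline)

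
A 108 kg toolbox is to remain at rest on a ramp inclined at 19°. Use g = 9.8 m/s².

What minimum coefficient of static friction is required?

At the slip threshold m g sin θ = μ_s m g cos θ, so μ_s,min = tan θ.
μ_s,min = tan 19° = 0.344.

μ_s,min ≈ 0.344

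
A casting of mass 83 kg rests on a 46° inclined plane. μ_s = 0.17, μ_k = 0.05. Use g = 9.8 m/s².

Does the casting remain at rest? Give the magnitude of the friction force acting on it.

N = m g cos θ = 565 N.
Down-slope weight component: m g sin θ = 585 N.
μ_s N = 96.1 N.
585 > 96.1 N, so it slides; kinetic friction f = μ_k N = 0.05×565 = 28.3 N.

f ≈ 28.3 N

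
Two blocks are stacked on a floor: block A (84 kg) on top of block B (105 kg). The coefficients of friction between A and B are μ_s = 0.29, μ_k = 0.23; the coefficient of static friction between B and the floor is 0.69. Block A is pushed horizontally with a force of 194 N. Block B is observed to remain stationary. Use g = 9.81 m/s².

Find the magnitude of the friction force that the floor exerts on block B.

f ≈ 194 N

Normal force at the A–B interface: N₁ = m_A g = 824 N.
Maximum static friction on A from B: μ_s N₁ = 0.29×824 = 239 N.
P = 194 N is within that limit, so A and B move together (both at rest); the A–B friction is simply f₁ = P = 194 N.
B experiences an equal 194 N forward from A (third law). B is in equilibrium, so the floor supplies f₂ = 194 N of static friction (limit μ_s(m_A+m_B)g = 1279 N, not exceeded).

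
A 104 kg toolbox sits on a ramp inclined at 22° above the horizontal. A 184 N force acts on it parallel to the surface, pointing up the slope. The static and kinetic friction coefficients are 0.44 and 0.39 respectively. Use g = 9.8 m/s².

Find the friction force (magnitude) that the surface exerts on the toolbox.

f ≈ 198 N (up the incline)

The normal reaction is N = m g cos θ = 945 N.
For equilibrium along the incline the friction force must supply f = m g sin θ − P = 381.8 − 184 = 197.8 N (positive meaning up-slope).
Static friction can supply at most μ_s N = 415.8 N.
Since |197.8| ≤ 415.8 N, the toolbox remains in static equilibrium and friction takes exactly the required value.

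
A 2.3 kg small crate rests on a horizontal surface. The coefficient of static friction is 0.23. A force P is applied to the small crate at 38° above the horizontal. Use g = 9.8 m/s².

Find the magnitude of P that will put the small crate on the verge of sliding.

N = m g − P sin α (the pull lifts the small crate).
At impending slip, P cos α = μ_s N = μ_s (m g − P sin α).
Solving: P (cos α + μ_s sin α) = μ_s m g → P = 0.23×22.5/(cos 38° + 0.23 sin 38°) = 5.18/0.9296 = 5.58 N.

P ≈ 5.58 N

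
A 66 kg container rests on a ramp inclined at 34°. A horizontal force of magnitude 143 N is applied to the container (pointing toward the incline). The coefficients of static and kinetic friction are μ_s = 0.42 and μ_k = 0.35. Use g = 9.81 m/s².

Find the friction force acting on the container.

The horizontal push has a component P sin θ into the surface, so N = m g cos θ + P sin θ = 536.8 + 79.96 = 616.7 N.
Along the incline, the net driving force (taking up-slope positive) is P cos θ − m g sin θ = 118.6 − 362.1 = -243.5 N, so equilibrium requires friction f = 243.5 N (up-slope).
Maximum static friction: μ_s N = 0.42 × 616.7 = 259 N.
|f_req| = 243.5 ≤ 259 N → the container is in equilibrium; friction equals the required value.

f ≈ 244 N (up the incline)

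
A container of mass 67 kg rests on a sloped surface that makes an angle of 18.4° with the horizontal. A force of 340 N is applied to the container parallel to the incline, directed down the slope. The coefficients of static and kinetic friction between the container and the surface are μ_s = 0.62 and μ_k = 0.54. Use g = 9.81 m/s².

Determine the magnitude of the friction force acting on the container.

Perpendicular to the surface, N = m g cos θ = 67·9.81·cos 18.4° = 623.7 N.
Parallel to the incline, ΣF = 0 gives f = m g sin θ + P = 207.5 + 340 = 547.5 N (up-slope positive).
The static-friction ceiling is μ_s N = 0.62 × 623.7 = 386.7 N.
Since |547.5| > 386.7 N, static friction cannot hold it; the container slides down the incline and kinetic friction applies: f = μ_k N = 0.54 × 623.7 = 337 N.

f ≈ 337 N (up the incline)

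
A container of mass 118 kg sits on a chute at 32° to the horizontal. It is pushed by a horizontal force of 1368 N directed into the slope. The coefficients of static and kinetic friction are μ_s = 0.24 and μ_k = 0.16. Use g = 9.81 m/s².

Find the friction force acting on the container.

f ≈ 273 N (down the incline)

Resolve perpendicular to the incline: N = m g cos θ + P sin θ = 118×9.81×cos 32° + 1368×sin 32° = 1707 N.
Parallel to the incline: P cos θ − m g sin θ = 1160 − 613.4 = 546.7 N; the friction needed to balance this is 546.7 N acting down the slope.
The limit of static friction is μ_s N = 409.6 N.
|f_req| = 546.7 > 409.6 N → the container slides up the incline; f = μ_k N = 0.16 × 1707 = 273 N.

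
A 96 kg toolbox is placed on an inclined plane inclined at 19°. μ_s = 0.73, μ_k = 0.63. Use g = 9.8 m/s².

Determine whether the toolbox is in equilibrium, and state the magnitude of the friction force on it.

f ≈ 306 N

N = m g cos θ = 890 N.
Down-slope weight component: m g sin θ = 306 N.
μ_s N = 649 N.
306 ≤ 649 N, so it stays put; friction = 306 N.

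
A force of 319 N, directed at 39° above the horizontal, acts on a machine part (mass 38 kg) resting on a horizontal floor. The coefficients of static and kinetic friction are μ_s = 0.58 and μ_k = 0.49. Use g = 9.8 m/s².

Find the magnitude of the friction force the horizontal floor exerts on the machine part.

The vertical component of P reduces the normal force: N = m g − P sin α = 372.4 − 200.8 = 171.6 N.
The horizontal driving force is P cos α = 247.9 N, so equilibrium needs friction f = 247.9 N.
μ_s N = 0.58 × 171.6 = 99.56 N.
The required friction exceeds μ_s N, so the machine part moves and f = μ_k N = 84.1 N.

f ≈ 84.1 N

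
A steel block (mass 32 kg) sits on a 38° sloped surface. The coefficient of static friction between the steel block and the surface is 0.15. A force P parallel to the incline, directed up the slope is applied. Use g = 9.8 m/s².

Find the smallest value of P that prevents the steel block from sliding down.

P_min ≈ 156 N

The steel block tends to slide down (tan θ > μ_s), so at the point of impending slip friction acts up-slope at its limit: f = μ_s N.
P is parallel to the surface, so N = m g cos θ = 247 N.
Along the incline: P + μ_s N = m g sin θ, so P = 193 − 0.15×247 = 156 N.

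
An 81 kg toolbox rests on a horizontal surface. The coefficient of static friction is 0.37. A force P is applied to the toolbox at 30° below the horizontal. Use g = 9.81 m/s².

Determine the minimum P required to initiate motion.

N = m g + P sin α (the push presses the toolbox into the horizontal surface).
At impending slip, P cos α = μ_s N = μ_s (m g + P sin α).
Solving: P (cos α − μ_s sin α) = μ_s m g → P = 0.37×795/(cos 30° − 0.37 sin 30°) = 294/0.681 = 432 N.

P ≈ 432 N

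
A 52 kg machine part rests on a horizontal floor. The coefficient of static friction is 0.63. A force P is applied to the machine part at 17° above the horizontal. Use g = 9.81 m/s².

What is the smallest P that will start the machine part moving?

N = m g − P sin α (the pull lifts the machine part).
At impending slip, P cos α = μ_s N = μ_s (m g − P sin α).
Solving: P (cos α + μ_s sin α) = μ_s m g → P = 0.63×510/(cos 17° + 0.63 sin 17°) = 321/1.14 = 282 N.

P ≈ 282 N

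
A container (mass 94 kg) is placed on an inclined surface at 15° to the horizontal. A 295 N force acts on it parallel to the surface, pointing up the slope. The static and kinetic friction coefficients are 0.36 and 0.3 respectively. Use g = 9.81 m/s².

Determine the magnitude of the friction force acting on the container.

The normal reaction is N = m g cos θ = 890.7 N.
For equilibrium along the incline the friction force must supply f = m g sin θ − P = 238.7 − 295 = -56.33 N (positive meaning up-slope).
The static-friction ceiling is μ_s N = 0.36 × 890.7 = 320.7 N.
Since |-56.33| ≤ 320.7 N, no slip — friction simply equals what equilibrium demands.

f ≈ 56.3 N (down the incline)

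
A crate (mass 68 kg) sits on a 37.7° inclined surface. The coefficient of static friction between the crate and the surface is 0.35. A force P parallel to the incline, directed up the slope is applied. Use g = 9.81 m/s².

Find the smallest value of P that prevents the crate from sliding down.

The crate tends to slide down (tan θ > μ_s), so at the point of impending slip friction acts up-slope at its limit: f = μ_s N.
P is parallel to the surface, so N = m g cos θ = 528 N.
Along the incline: P + μ_s N = m g sin θ, so P = 408 − 0.35×528 = 223 N.

P_min ≈ 223 N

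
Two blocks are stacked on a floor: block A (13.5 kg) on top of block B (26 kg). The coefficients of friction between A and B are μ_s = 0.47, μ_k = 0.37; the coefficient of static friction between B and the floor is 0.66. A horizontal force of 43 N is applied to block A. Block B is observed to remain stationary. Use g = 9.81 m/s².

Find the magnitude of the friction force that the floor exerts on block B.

f ≈ 43 N

Between the blocks, N₁ = m_A g = 132.4 N.
Maximum static friction on A from B: μ_s N₁ = 0.47×132.4 = 62.24 N.
P = 43 N is within that limit, so A and B move together (both at rest); the A–B friction is simply f₁ = P = 43 N.
By Newton's third law B feels 43 N forward from A. With B stationary, the floor's static friction on B balances it: f₂ = 43 N (well within μ_s(m_A+m_B)g = 255.7 N).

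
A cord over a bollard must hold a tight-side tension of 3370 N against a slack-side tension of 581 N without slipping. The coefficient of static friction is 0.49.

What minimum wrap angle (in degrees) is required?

T₂/T₁ = e^{μβ} → β = ln(T₂/T₁)/μ.
β = ln(3370/581)/0.49 = 1.758/0.49 = 3.588 rad.
In degrees: β = 3.588 × 180/π = 206°.

β_min ≈ 206°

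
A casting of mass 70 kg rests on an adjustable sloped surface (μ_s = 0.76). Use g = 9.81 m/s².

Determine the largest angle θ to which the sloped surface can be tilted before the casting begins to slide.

At the slip threshold, m g sin θ = μ_s · m g cos θ, so tan θ = μ_s.
θ_max = arctan(0.76) = 37.2°.

θ_max ≈ 37.2°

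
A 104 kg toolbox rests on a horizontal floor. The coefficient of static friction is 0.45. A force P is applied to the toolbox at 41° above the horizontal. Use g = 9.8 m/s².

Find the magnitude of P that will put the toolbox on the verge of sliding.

P ≈ 437 N

N = m g − P sin α (the pull lifts the toolbox).
At impending slip, P cos α = μ_s N = μ_s (m g − P sin α).
Solving: P (cos α + μ_s sin α) = μ_s m g → P = 0.45×1020/(cos 41° + 0.45 sin 41°) = 459/1.05 = 437 N.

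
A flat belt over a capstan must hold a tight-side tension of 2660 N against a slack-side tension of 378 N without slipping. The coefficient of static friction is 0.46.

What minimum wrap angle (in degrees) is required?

T₂/T₁ = e^{μβ} → β = ln(T₂/T₁)/μ.
β = ln(2660/378)/0.46 = 1.951/0.46 = 4.242 rad.
In degrees: β = 4.242 × 180/π = 243°.

β_min ≈ 243°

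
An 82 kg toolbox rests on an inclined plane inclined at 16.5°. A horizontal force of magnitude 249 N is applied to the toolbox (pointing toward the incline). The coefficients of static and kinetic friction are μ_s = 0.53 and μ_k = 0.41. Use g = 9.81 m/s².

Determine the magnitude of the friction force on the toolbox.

f ≈ 10.3 N (down the incline)

Normal direction: N = m g cos θ + P sin θ = 842 N.
Parallel to the incline: P cos θ − m g sin θ = 238.7 − 228.5 = 10.28 N; the friction needed to balance this is 10.28 N acting down the slope.
Maximum static friction: μ_s N = 0.53 × 842 = 446.3 N.
|f_req| = 10.28 ≤ 446.3 N → the toolbox is in equilibrium; friction equals the required value.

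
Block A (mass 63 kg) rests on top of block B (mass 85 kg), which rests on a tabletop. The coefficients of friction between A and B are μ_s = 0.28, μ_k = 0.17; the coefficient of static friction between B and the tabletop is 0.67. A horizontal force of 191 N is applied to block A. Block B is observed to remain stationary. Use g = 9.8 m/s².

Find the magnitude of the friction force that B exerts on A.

f ≈ 105 N

Between the blocks, N₁ = m_A g = 617.4 N.
Maximum static friction on A from B: μ_s N₁ = 0.28×617.4 = 172.9 N.
Since P = 191 N > 172.9 N, A slides on B; the A–B friction is kinetic: f₁ = μ_k N₁ = 0.17×617.4 = 105 N.
By Newton's third law B feels 105 N forward from A. With B stationary, the floor's static friction on B balances it: f₂ = 105 N (well within μ_s(m_A+m_B)g = 971.8 N).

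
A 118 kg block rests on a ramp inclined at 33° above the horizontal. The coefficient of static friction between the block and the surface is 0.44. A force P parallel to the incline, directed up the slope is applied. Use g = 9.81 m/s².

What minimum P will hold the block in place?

P_min ≈ 203 N

The block tends to slide down (tan θ > μ_s), so at the point of impending slip friction acts up-slope at its limit: f = μ_s N.
P is parallel to the surface, so N = m g cos θ = 971 N.
Along the incline: P + μ_s N = m g sin θ, so P = 630 − 0.44×971 = 203 N.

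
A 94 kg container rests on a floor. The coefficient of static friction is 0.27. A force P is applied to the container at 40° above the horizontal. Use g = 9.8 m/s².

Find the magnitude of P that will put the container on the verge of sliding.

N = m g − P sin α (the pull lifts the container).
At impending slip, P cos α = μ_s N = μ_s (m g − P sin α).
Solving: P (cos α + μ_s sin α) = μ_s m g → P = 0.27×921/(cos 40° + 0.27 sin 40°) = 249/0.9396 = 265 N.

P ≈ 265 N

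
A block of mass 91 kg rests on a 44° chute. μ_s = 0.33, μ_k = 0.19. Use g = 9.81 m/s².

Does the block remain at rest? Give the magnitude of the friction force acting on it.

N = m g cos θ = 642 N.
Down-slope weight component: m g sin θ = 620 N.
μ_s N = 212 N.
620 > 212 N, so it slides; kinetic friction f = μ_k N = 0.19×642 = 122 N.

f ≈ 122 N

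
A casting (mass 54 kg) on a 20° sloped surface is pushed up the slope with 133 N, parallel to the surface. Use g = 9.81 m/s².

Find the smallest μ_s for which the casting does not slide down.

N = m g cos θ = 497.8 N.
Friction must make up the shortfall along the incline: f = m g sin θ − P = 181.2 − 133 = 48.18 N.
At the threshold f = μ_s N, so μ_s,min = 48.18/497.8 = 0.0968.

μ_s,min ≈ 0.0968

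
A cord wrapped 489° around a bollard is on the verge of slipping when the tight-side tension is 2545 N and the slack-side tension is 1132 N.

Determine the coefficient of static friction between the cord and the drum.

μ ≈ 0.0949

T₂/T₁ = e^{μβ} → μ = ln(T₂/T₁)/β.
β = 489° = 8.535 rad.
μ = ln(2545/1132)/8.535 = ln(2.248)/8.535 = 0.0949.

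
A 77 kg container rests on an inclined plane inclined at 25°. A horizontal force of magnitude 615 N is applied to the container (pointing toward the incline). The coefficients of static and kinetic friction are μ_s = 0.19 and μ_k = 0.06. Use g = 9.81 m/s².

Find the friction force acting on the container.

f ≈ 56.7 N (down the incline)

Resolve perpendicular to the incline: N = m g cos θ + P sin θ = 77×9.81×cos 25° + 615×sin 25° = 944.5 N.
Parallel to the incline: P cos θ − m g sin θ = 557.4 − 319.2 = 238.1 N; the friction needed to balance this is 238.1 N acting down the slope.
Maximum static friction: μ_s N = 0.19 × 944.5 = 179.5 N.
The required 238.1 N exceeds the static limit, so the container slides up-slope and f = μ_k N = 0.06×944.5 = 56.7 N.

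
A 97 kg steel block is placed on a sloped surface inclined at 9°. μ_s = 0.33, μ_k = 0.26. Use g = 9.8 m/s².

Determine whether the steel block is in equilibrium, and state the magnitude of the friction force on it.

f ≈ 149 N

N = m g cos θ = 939 N.
Down-slope weight component: m g sin θ = 149 N.
μ_s N = 310 N.
149 ≤ 310 N, so it stays put; friction = 149 N.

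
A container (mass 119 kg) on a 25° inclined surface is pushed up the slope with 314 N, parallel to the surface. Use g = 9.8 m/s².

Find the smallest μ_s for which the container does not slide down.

N = m g cos θ = 1057 N.
Friction must make up the shortfall along the incline: f = m g sin θ − P = 492.9 − 314 = 178.9 N.
At the threshold f = μ_s N, so μ_s,min = 178.9/1057 = 0.169.

μ_s,min ≈ 0.169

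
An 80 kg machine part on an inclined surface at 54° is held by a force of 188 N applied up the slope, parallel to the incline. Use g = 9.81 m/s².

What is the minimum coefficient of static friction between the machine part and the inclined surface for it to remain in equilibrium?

N = m g cos θ = 461.3 N.
Friction must make up the shortfall along the incline: f = m g sin θ − P = 634.9 − 188 = 446.9 N.
At the threshold f = μ_s N, so μ_s,min = 446.9/461.3 = 0.969.

μ_s,min ≈ 0.969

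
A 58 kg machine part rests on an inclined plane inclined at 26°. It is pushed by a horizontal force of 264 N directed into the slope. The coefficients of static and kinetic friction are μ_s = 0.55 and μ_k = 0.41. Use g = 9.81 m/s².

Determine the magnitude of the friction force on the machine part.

f ≈ 12.1 N (up the incline)

Normal direction: N = m g cos θ + P sin θ = 627.1 N.
Along the incline, the net driving force (taking up-slope positive) is P cos θ − m g sin θ = 237.3 − 249.4 = -12.14 N, so equilibrium requires friction f = 12.14 N (up-slope).
Maximum static friction: μ_s N = 0.55 × 627.1 = 344.9 N.
Since 12.14 N is within the 344.9 N limit, the machine part stays put and friction is exactly 12.1 N.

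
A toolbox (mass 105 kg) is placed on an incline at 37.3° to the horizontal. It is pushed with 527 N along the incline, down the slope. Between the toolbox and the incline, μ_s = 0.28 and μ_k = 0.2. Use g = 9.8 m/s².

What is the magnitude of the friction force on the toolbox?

Perpendicular to the surface, N = m g cos θ = 105·9.8·cos 37.3° = 818.5 N.
For equilibrium along the incline the friction force must supply f = m g sin θ + P = 623.6 + 527 = 1151 N (positive meaning up-slope).
Maximum static friction available: μ_s N = 0.28 × 818.5 = 229.2 N.
|1151| exceeds 229.2 N, so the toolbox slips down-slope; friction is kinetic, f = μ_k N = 0.2×818.5 = 164 N.

f ≈ 164 N (up the incline)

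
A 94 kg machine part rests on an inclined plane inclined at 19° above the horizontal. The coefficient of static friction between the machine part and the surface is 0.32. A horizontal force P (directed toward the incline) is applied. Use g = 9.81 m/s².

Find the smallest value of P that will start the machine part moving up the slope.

At impending motion up the slope, friction acts down-slope at its limit: f = μ_s N.
Perpendicular to the incline: N = m g cos θ + P sin θ.
Along the incline: P cos θ = m g sin θ + μ_s N = m g sin θ + μ_s (m g cos θ + P sin θ).
Solving, P (cos θ − μ_s sin θ) = m g (sin θ + μ_s cos θ), so P = 94×9.81×(sin 19° + 0.32 cos 19°)/(cos 19° − 0.32 sin 19°) = 922×0.6281/0.8413 = 688 N.

P ≈ 688 N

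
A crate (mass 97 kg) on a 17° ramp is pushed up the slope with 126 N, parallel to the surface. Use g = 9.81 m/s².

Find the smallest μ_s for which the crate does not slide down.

N = m g cos θ = 910 N.
Friction must make up the shortfall along the incline: f = m g sin θ − P = 278.2 − 126 = 152.2 N.
At the threshold f = μ_s N, so μ_s,min = 152.2/910 = 0.167.

μ_s,min ≈ 0.167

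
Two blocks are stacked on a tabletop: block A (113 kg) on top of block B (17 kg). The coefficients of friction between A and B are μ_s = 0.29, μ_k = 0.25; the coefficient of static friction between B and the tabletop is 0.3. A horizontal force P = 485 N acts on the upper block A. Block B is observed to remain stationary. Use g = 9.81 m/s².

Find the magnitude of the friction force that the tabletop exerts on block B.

f ≈ 277 N

The normal force B exerts on A is simply A's weight, N₁ = 1109 N.
Maximum static friction on A from B: μ_s N₁ = 0.29×1109 = 321.5 N.
P = 485 N exceeds that limit, so A slips over B and the interface friction becomes kinetic: f₁ = μ_k N₁ = 0.25×1109 = 277 N.
B experiences an equal 277 N forward from A (third law). B is in equilibrium, so the floor supplies f₂ = 277 N of static friction (limit μ_s(m_A+m_B)g = 382.6 N, not exceeded).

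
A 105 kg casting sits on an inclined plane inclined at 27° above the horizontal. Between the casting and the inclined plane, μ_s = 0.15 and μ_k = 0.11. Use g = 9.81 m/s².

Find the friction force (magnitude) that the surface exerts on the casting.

Normal force: N = m g cos θ = 105 × 9.81 × cos 27° = 917.8 N.
Along the slope the weight component is m g sin θ = 467.6 N; friction must supply exactly this, acting up-slope.
The static-friction ceiling is μ_s N = 0.15 × 917.8 = 137.7 N.
|467.6| exceeds 137.7 N, so the casting slips down-slope; friction is kinetic, f = μ_k N = 0.11×917.8 = 101 N.

f ≈ 101 N (up the incline)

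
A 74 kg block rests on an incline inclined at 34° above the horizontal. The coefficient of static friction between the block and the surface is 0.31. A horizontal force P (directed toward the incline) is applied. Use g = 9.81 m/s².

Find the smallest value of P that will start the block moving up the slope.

P ≈ 904 N

At impending motion up the slope, friction acts down-slope at its limit: f = μ_s N.
Perpendicular to the incline: N = m g cos θ + P sin θ.
Along the incline: P cos θ = m g sin θ + μ_s N = m g sin θ + μ_s (m g cos θ + P sin θ).
Solving, P (cos θ − μ_s sin θ) = m g (sin θ + μ_s cos θ), so P = 74×9.81×(sin 34° + 0.31 cos 34°)/(cos 34° − 0.31 sin 34°) = 726×0.8162/0.6557 = 904 N.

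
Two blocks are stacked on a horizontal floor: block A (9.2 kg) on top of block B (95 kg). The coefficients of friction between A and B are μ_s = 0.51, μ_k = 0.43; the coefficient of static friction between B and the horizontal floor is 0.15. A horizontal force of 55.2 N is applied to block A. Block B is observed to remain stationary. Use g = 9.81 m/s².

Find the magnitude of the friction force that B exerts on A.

f ≈ 38.8 N

Between the blocks, N₁ = m_A g = 90.25 N.
Maximum static friction on A from B: μ_s N₁ = 0.51×90.25 = 46.03 N.
Since P = 55.2 N > 46.03 N, A slides on B; the A–B friction is kinetic: f₁ = μ_k N₁ = 0.43×90.25 = 38.8 N.
B experiences an equal 38.8 N forward from A (third law). B is in equilibrium, so the floor supplies f₂ = 38.8 N of static friction (limit μ_s(m_A+m_B)g = 153.3 N, not exceeded).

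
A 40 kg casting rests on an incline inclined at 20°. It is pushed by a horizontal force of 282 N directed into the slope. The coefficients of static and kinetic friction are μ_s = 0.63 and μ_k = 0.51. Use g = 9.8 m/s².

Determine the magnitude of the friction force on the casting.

f ≈ 131 N (down the incline)

Normal direction: N = m g cos θ + P sin θ = 464.8 N.
Parallel to the incline: P cos θ − m g sin θ = 265 − 134.1 = 130.9 N; the friction needed to balance this is 130.9 N acting down the slope.
The limit of static friction is μ_s N = 292.8 N.
Since 130.9 N is within the 292.8 N limit, the casting stays put and friction is exactly 131 N.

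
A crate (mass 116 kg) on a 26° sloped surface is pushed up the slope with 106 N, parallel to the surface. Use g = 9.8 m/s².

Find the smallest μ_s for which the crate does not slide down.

N = m g cos θ = 1022 N.
Friction must make up the shortfall along the incline: f = m g sin θ − P = 498.3 − 106 = 392.3 N.
At the threshold f = μ_s N, so μ_s,min = 392.3/1022 = 0.384.

μ_s,min ≈ 0.384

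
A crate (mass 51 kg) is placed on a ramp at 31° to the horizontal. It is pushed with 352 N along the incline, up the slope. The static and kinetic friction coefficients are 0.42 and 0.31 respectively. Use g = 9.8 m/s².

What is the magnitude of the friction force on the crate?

Normal force: N = m g cos θ = 51 × 9.8 × cos 31° = 428.4 N.
The friction needed for equilibrium is m g sin θ − P = 257.4 − 352 = -94.58 N, measured positive up-slope.
The static-friction ceiling is μ_s N = 0.42 × 428.4 = 179.9 N.
Since |-94.58| ≤ 179.9 N, no slip — friction simply equals what equilibrium demands.

f ≈ 94.6 N (down the incline)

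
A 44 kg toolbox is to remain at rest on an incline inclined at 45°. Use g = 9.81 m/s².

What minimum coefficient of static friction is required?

μ_s,min ≈ 1

At the slip threshold m g sin θ = μ_s m g cos θ, so μ_s,min = tan θ.
μ_s,min = tan 45° = 1.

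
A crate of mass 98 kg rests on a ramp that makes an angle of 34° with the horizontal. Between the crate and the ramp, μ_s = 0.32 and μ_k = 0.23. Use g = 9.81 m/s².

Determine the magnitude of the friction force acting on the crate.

f ≈ 183 N (up the incline)

Perpendicular to the surface, N = m g cos θ = 98·9.81·cos 34° = 797 N.
For equilibrium along the incline, friction must balance the weight component: f = m g sin θ = 537.6 N up the slope.
The static-friction ceiling is μ_s N = 0.32 × 797 = 255 N.
Since |537.6| > 255 N, static friction cannot hold it; the crate slides down the incline and kinetic friction applies: f = μ_k N = 0.23 × 797 = 183 N.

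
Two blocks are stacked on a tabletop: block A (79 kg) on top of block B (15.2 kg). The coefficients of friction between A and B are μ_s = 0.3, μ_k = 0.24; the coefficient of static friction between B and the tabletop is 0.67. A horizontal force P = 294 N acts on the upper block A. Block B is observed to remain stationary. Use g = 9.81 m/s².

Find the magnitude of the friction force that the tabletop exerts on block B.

Between the blocks, N₁ = m_A g = 775 N.
So the A–B interface can sustain at most μ_s N₁ = 232.5 N of static friction.
P = 294 N exceeds that limit, so A slips over B and the interface friction becomes kinetic: f₁ = μ_k N₁ = 0.24×775 = 186 N.
B experiences an equal 186 N forward from A (third law). B is in equilibrium, so the floor supplies f₂ = 186 N of static friction (limit μ_s(m_A+m_B)g = 619.1 N, not exceeded).

f ≈ 186 N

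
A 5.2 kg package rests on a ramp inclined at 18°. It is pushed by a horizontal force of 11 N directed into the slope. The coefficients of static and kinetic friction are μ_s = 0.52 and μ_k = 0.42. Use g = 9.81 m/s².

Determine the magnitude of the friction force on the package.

f ≈ 5.3 N (up the incline)

The horizontal push has a component P sin θ into the surface, so N = m g cos θ + P sin θ = 48.52 + 3.399 = 51.91 N.
Along the incline, the net driving force (taking up-slope positive) is P cos θ − m g sin θ = 10.46 − 15.76 = -5.302 N, so equilibrium requires friction f = 5.302 N (up-slope).
Maximum static friction: μ_s N = 0.52 × 51.91 = 27 N.
|f_req| = 5.302 ≤ 27 N → the package is in equilibrium; friction equals the required value.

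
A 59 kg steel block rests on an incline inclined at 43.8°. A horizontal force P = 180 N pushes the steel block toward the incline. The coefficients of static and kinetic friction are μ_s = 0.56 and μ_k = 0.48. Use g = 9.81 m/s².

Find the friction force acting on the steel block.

f ≈ 271 N (up the incline)

The horizontal push has a component P sin θ into the surface, so N = m g cos θ + P sin θ = 417.7 + 124.6 = 542.3 N.
Along the incline, the net driving force (taking up-slope positive) is P cos θ − m g sin θ = 129.9 − 400.6 = -270.7 N, so equilibrium requires friction f = 270.7 N (up-slope).
The limit of static friction is μ_s N = 303.7 N.
Since 270.7 N is within the 303.7 N limit, the steel block stays put and friction is exactly 271 N.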